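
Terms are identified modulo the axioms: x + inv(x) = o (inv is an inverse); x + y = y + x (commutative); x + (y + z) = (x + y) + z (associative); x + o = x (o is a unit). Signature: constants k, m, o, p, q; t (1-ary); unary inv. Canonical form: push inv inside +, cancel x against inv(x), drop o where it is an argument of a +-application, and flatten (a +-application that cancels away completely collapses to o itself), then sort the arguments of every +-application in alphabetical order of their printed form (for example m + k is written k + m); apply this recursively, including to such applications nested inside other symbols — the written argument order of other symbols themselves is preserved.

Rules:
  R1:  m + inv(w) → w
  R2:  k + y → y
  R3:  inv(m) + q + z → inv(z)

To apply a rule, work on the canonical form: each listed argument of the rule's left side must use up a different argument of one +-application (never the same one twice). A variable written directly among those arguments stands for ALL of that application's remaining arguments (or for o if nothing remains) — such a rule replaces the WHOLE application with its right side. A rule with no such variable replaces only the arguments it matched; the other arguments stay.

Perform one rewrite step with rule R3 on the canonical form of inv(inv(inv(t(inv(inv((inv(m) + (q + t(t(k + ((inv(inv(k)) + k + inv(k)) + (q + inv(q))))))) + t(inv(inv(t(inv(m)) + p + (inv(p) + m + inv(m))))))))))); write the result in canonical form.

Answer: inv(t(inv(t(t(inv(m)))) + inv(t(t(k + k)))))

Derivation:
Canonical form:  inv(t(inv(m) + q + t(t(inv(m))) + t(t(k + k))))
R3 matches:  uses inv(m), q;  z := t(t(inv(m))) + t(t(k + k))
Every leftover argument binds to the variable; the entire application is replaced.
Result:  inv(t(inv(t(t(inv(m)))) + inv(t(t(k + k)))))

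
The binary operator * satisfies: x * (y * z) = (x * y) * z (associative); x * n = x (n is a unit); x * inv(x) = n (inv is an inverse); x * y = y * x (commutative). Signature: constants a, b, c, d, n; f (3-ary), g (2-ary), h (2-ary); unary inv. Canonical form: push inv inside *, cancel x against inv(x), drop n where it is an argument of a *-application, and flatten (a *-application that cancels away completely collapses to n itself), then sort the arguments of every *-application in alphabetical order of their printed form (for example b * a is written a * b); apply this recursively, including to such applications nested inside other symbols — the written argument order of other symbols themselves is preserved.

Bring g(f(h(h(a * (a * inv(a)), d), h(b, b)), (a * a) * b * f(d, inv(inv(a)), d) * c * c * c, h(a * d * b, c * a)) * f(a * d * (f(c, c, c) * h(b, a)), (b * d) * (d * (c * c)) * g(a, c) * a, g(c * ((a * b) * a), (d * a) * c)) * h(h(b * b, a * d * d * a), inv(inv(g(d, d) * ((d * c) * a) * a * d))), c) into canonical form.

Answer: g(f(a * d * f(c, c, c) * h(b, a), a * b * c * c * d * d * g(a, c), g(a * a * b * c, a * c * d)) * f(h(h(a, d), h(b, b)), a * a * b * c * c * c * f(d, a, d), h(a * b * d, a * c)) * h(h(b * b, a * a * d * d), a * a * c * d * d * g(d, d)), c)

Derivation:
Descend into:  f(h(h(a * (a * inv(a)), d), h(b, b)), (a * a) * b * f(d, inv(inv(a)), d) * c * c * c, h(a * d * b, c * a)) * f(a * d * (f(c, c, c) * h(b, a)), (b * d) * (d * (c * c)) * g(a, c) * a, g(c * ((a * b) * a), (d * a) * c)) * h(h(b * b, a * d * d * a), inv(inv(g(d, d) * ((d * c) * a) * a * d)))
Push inv inside:  distribute inv over * and collapse double inv
Combine occurrences:  f(h(h(a, d), h(b, b)), a * a * b * c * c * c * f(d, a, d), h(a * b * d, a * c)) * f(a * d * f(c, c, c) * h(b, a), a * b * c * c * d * d * g(a, c), g(a * a * b * c, a * c * d)) * h(h(b * b, a * a * d * d), a * a * c * d * d * g(d, d))
Sort arguments:  f(a * d * f(c, c, c) * h(b, a), a * b * c * c * d * d * g(a, c), g(a * a * b * c, a * c * d)) * f(h(h(a, d), h(b, b)), a * a * b * c * c * c * f(d, a, d), h(a * b * d, a * c)) * h(h(b * b, a * a * d * d), a * a * c * d * d * g(d, d))
Put back:  g(f(a * d * f(c, c, c) * h(b, a), a * b * c * c * d * d * g(a, c), g(a * a * b * c, a * c * d)) * f(h(h(a, d), h(b, b)), a * a * b * c * c * c * f(d, a, d), h(a * b * d, a * c)) * h(h(b * b, a * a * d * d), a * a * c * d * d * g(d, d)), c)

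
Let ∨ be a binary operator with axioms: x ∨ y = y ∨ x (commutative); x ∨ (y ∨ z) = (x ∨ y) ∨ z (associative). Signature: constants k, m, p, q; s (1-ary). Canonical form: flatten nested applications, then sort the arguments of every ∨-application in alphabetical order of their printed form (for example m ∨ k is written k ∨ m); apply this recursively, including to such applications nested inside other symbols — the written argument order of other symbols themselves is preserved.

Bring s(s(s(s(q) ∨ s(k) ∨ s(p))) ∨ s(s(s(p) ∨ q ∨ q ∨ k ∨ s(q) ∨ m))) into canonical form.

Work inside:  s(s(s(q) ∨ s(k) ∨ s(p))) ∨ s(s(s(p) ∨ q ∨ q ∨ k ∨ s(q) ∨ m))
Canonicalize subterm:  s(s(s(q) ∨ s(k) ∨ s(p)))  →  s(s(s(k) ∨ s(p) ∨ s(q)))
Simplify inside:  s(s(s(p) ∨ q ∨ q ∨ k ∨ s(q) ∨ m))  →  s(s(k ∨ m ∨ q ∨ q ∨ s(p) ∨ s(q)))
Sort arguments:  s(s(k ∨ m ∨ q ∨ q ∨ s(p) ∨ s(q))) ∨ s(s(s(k) ∨ s(p) ∨ s(q)))
Reassemble:  s(s(s(k ∨ m ∨ q ∨ q ∨ s(p) ∨ s(q))) ∨ s(s(s(k) ∨ s(p) ∨ s(q))))

Answer: s(s(s(k ∨ m ∨ q ∨ q ∨ s(p) ∨ s(q))) ∨ s(s(s(k) ∨ s(p) ∨ s(q))))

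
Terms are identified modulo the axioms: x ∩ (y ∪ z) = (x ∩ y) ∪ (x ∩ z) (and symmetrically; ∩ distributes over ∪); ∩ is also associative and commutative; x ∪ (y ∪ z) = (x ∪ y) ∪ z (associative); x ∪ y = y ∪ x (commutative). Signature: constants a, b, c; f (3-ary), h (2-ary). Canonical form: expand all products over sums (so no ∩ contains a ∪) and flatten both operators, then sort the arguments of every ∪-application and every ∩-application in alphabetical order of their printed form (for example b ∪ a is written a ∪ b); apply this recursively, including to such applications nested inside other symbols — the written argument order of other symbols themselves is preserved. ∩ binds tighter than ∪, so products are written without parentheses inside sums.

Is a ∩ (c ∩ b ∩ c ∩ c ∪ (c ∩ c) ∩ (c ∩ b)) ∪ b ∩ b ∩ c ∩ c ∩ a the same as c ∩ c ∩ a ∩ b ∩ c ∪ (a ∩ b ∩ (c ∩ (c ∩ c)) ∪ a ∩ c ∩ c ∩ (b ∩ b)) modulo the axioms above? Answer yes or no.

Answer: yes — both canonical forms are a ∩ b ∩ b ∩ c ∩ c ∪ a ∩ b ∩ c ∩ c ∩ c ∪ a ∩ b ∩ c ∩ c ∩ c

Derivation:
Left:  a ∩ (c ∩ b ∩ c ∩ c ∪ (c ∩ c) ∩ (c ∩ b)) ∪ b ∩ b ∩ c ∩ c ∩ a
  Distribute:  a ∩ b ∩ c ∩ c ∩ c ∪ a ∩ b ∩ c ∩ c ∩ c ∪ a ∩ b ∩ b ∩ c ∩ c
  Sort arguments:  a ∩ b ∩ b ∩ c ∩ c ∪ a ∩ b ∩ c ∩ c ∩ c ∪ a ∩ b ∩ c ∩ c ∩ c
Right:  c ∩ c ∩ a ∩ b ∩ c ∪ (a ∩ b ∩ (c ∩ (c ∩ c)) ∪ a ∩ c ∩ c ∩ (b ∩ b))
  Flatten:  a ∩ b ∩ c ∩ c ∩ c ∪ a ∩ b ∩ c ∩ c ∩ c ∪ a ∩ b ∩ b ∩ c ∩ c
  Order the arguments:  a ∩ b ∩ b ∩ c ∩ c ∪ a ∩ b ∩ c ∩ c ∩ c ∪ a ∩ b ∩ c ∩ c ∩ c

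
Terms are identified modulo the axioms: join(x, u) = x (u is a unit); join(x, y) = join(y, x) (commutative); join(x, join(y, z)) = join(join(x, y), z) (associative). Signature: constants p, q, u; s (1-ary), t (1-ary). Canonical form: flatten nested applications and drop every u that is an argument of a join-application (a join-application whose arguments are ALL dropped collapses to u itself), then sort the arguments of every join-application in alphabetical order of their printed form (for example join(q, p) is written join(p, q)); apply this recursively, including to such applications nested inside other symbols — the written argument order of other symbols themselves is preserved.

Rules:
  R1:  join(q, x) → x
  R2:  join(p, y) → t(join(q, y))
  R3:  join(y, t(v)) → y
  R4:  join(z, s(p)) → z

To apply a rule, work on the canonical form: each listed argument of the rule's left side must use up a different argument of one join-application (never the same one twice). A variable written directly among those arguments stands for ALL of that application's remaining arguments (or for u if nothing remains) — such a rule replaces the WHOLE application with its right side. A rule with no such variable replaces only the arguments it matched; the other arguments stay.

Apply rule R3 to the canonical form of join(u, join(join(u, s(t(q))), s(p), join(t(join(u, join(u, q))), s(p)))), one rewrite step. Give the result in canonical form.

Answer: join(s(p), s(p), s(t(q)))

Derivation:
Canonical form:  join(s(p), s(p), s(t(q)), t(q))
Match R3:  consume t(q);  v := q, y := join(s(p), s(p), s(t(q)))
The variable takes the whole remainder — replace the entire application.
Giving:  join(s(p), s(p), s(t(q)))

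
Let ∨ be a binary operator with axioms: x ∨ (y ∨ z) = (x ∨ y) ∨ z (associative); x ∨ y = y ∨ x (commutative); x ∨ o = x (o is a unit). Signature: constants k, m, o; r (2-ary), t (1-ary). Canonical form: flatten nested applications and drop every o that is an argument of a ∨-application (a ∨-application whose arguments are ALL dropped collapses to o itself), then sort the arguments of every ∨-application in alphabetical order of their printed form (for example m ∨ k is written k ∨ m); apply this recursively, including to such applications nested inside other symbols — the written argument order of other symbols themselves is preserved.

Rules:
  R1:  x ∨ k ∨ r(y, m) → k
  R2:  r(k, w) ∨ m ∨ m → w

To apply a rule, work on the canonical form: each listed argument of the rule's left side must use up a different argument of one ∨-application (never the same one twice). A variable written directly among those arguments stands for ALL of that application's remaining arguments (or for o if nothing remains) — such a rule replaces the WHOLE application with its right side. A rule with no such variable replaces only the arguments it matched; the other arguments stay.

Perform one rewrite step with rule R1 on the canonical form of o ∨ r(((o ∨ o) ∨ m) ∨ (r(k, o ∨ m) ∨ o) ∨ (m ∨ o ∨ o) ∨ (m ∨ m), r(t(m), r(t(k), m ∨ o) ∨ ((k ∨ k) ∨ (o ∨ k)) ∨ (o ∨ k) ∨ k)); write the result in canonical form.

Canonical form:  r(m ∨ m ∨ m ∨ m ∨ r(k, m), r(t(m), k ∨ k ∨ k ∨ k ∨ k ∨ r(t(k), m)))
Apply R1:  consuming k, r(t(k), m);  x := k ∨ k ∨ k ∨ k, y := t(k)
The extension variable absorbs all remaining arguments, so the whole application is rewritten.
Giving:  r(m ∨ m ∨ m ∨ m ∨ r(k, m), r(t(m), k))

Answer: r(m ∨ m ∨ m ∨ m ∨ r(k, m), r(t(m), k))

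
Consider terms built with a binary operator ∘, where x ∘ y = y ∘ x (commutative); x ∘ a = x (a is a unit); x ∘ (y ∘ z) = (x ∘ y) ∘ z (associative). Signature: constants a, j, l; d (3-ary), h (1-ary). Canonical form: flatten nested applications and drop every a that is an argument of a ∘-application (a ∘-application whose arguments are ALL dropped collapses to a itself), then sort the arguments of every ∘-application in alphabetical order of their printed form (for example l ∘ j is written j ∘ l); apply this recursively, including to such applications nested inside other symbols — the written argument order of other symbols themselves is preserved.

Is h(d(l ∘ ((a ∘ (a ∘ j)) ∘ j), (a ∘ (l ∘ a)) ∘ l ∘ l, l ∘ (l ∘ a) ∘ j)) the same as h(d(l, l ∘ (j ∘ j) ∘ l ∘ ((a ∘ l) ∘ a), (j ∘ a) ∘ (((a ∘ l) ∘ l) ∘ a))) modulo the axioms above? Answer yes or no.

Left:  h(d(l ∘ ((a ∘ (a ∘ j)) ∘ j), (a ∘ (l ∘ a)) ∘ l ∘ l, l ∘ (l ∘ a) ∘ j))
  Work inside:  l ∘ ((a ∘ (a ∘ j)) ∘ j)
  Flatten:  l ∘ a ∘ a ∘ j ∘ j
  Units out:  drop a (×2)
  Sort:  j ∘ j ∘ l
  Rebuild:  h(d(j ∘ j ∘ l, l ∘ l ∘ l, j ∘ l ∘ l))
Right:  h(d(l, l ∘ (j ∘ j) ∘ l ∘ ((a ∘ l) ∘ a), (j ∘ a) ∘ (((a ∘ l) ∘ l) ∘ a)))
  Focus inside:  (j ∘ a) ∘ (((a ∘ l) ∘ l) ∘ a)
  Un-nest:  j ∘ a ∘ a ∘ l ∘ l ∘ a
  Unit:  drop a (×3)
  Order the arguments:  j ∘ l ∘ l
  Reassemble:  h(d(l, j ∘ j ∘ l ∘ l ∘ l, j ∘ l ∘ l))

Answer: no — h(d(j ∘ j ∘ l, l ∘ l ∘ l, j ∘ l ∘ l)) vs h(d(l, j ∘ j ∘ l ∘ l ∘ l, j ∘ l ∘ l))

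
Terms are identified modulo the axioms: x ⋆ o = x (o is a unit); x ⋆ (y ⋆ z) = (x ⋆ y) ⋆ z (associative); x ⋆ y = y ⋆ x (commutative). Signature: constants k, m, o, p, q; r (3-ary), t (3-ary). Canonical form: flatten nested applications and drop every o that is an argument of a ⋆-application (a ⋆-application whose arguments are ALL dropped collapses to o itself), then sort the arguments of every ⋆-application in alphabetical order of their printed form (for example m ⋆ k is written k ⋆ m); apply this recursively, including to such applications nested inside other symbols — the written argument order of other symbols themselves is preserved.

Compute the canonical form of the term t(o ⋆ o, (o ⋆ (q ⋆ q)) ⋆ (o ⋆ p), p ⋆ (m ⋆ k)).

Work inside:  (o ⋆ (q ⋆ q)) ⋆ (o ⋆ p)
Un-nest:  o ⋆ q ⋆ q ⋆ o ⋆ p
Drop the unit:  drop o (×2)
Sort:  p ⋆ q ⋆ q
Rebuild:  t(o, p ⋆ q ⋆ q, k ⋆ m ⋆ p)

Answer: t(o, p ⋆ q ⋆ q, k ⋆ m ⋆ p)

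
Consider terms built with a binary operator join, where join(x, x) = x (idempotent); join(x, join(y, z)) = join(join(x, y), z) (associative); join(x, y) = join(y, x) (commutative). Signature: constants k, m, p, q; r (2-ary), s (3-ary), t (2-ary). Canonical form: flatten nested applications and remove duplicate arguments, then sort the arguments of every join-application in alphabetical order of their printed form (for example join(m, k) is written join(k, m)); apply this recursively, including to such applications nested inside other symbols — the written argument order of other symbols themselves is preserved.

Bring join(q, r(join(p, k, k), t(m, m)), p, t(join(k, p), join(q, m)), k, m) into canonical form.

Answer: join(k, m, p, q, r(join(k, p), t(m, m)), t(join(k, p), join(m, q)))

Derivation:
Canonicalize subterm:  r(join(p, k, k), t(m, m))  →  r(join(k, p), t(m, m))
Canonicalize subterm:  t(join(k, p), join(q, m))  →  t(join(k, p), join(m, q))
Sort:  join(k, m, p, q, r(join(k, p), t(m, m)), t(join(k, p), join(m, q)))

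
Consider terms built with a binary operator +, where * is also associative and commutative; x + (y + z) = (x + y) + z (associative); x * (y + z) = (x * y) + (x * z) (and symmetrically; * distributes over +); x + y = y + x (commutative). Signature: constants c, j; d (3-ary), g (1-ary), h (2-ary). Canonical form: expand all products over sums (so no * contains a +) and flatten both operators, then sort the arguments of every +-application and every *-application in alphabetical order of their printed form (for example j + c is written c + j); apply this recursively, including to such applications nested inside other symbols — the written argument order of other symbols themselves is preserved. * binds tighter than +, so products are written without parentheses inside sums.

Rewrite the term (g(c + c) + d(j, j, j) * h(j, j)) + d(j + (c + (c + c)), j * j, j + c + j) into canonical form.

Merge nested applications:  g(c + c) + d(j, j, j) * h(j, j) + d(c + c + c + j, j * j, c + j + j)
Sort:  d(c + c + c + j, j * j, c + j + j) + d(j, j, j) * h(j, j) + g(c + c)

Answer: d(c + c + c + j, j * j, c + j + j) + d(j, j, j) * h(j, j) + g(c + c)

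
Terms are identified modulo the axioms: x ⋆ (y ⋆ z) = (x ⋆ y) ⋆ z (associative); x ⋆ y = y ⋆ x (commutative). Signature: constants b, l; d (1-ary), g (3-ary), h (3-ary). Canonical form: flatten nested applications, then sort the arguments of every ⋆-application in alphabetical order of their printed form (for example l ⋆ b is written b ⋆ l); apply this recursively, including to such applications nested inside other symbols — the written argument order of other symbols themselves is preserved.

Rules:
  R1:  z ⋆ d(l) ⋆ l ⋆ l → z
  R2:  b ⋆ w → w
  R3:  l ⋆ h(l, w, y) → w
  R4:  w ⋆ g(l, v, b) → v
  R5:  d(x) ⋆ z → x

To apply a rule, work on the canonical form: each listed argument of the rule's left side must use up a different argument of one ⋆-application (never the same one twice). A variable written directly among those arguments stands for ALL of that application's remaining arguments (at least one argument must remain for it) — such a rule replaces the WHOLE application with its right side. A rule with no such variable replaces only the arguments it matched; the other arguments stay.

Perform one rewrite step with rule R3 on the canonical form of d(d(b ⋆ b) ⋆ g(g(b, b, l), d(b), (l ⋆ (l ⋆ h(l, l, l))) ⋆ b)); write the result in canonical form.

Answer: d(d(b ⋆ b) ⋆ g(g(b, b, l), d(b), b ⋆ l ⋆ l))

Derivation:
Canonical form:  d(d(b ⋆ b) ⋆ g(g(b, b, l), d(b), b ⋆ h(l, l, l) ⋆ l ⋆ l))
R3 matches:  uses h(l, l, l), l;  w := l, y := l
Result:  d(d(b ⋆ b) ⋆ g(g(b, b, l), d(b), b ⋆ l ⋆ l))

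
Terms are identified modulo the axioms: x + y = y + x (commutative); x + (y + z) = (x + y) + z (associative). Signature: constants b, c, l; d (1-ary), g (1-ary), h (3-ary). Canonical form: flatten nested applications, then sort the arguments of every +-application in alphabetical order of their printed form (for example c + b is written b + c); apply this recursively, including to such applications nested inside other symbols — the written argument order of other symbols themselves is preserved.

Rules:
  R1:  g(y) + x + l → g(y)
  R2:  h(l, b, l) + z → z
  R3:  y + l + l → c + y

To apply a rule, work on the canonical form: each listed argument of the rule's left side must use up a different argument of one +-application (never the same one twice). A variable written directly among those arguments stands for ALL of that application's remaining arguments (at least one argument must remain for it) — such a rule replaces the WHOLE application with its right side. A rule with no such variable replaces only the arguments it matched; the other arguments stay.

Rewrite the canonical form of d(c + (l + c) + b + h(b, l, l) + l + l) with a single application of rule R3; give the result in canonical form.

Answer: d(b + c + c + c + h(b, l, l) + l)

Derivation:
Canonical form:  d(b + c + c + h(b, l, l) + l + l + l)
R3 matches:  uses l, l;  y := b + c + c + h(b, l, l) + l
The variable takes the whole remainder — replace the entire application.
Giving:  d(b + c + c + c + h(b, l, l) + l)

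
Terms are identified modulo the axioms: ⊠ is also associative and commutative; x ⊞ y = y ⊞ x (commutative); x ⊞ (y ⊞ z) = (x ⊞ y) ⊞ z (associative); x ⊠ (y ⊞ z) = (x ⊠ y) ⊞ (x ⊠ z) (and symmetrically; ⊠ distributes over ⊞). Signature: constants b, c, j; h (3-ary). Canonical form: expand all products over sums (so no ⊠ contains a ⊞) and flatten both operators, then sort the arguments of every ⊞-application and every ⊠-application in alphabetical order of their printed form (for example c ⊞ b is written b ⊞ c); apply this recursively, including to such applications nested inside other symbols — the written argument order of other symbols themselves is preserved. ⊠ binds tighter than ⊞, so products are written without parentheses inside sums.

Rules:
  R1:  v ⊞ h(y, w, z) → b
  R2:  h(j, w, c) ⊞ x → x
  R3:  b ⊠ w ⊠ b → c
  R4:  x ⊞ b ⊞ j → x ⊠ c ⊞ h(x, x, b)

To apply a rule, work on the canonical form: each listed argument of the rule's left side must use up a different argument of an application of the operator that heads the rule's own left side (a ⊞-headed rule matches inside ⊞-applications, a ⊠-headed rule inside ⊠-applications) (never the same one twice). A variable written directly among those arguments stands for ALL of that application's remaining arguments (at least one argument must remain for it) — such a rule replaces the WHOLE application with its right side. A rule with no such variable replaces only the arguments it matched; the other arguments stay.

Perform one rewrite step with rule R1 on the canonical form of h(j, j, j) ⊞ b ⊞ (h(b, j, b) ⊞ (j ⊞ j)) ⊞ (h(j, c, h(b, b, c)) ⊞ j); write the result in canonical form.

Canonical form:  b ⊞ h(b, j, b) ⊞ h(j, c, h(b, b, c)) ⊞ h(j, j, j) ⊞ j ⊞ j ⊞ j
Apply R1:  consuming h(b, j, b);  v := b ⊞ h(j, c, h(b, b, c)) ⊞ h(j, j, j) ⊞ j ⊞ j ⊞ j, w := j, y := b, z := b
Every leftover argument binds to the variable; the entire application is replaced.
Result:  b

Answer: b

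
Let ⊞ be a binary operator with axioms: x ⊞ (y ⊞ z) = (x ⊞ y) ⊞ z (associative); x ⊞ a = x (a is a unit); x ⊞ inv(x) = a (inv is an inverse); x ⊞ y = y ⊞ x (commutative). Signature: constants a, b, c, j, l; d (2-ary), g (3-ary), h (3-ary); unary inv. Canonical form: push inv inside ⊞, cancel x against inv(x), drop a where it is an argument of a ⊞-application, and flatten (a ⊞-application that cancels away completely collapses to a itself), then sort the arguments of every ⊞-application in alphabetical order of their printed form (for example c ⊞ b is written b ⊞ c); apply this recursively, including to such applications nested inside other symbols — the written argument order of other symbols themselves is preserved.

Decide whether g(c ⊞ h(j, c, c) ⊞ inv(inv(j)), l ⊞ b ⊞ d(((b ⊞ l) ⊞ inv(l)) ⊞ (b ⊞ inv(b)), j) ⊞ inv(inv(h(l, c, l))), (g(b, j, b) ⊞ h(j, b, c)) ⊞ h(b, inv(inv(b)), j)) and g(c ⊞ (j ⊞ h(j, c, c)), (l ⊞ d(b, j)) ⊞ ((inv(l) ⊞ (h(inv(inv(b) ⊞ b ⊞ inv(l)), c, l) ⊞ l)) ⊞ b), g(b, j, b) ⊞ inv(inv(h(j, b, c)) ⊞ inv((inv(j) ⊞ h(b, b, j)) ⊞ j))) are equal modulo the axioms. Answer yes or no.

Answer: yes — both canonical forms are g(c ⊞ h(j, c, c) ⊞ j, b ⊞ d(b, j) ⊞ h(l, c, l) ⊞ l, g(b, j, b) ⊞ h(b, b, j) ⊞ h(j, b, c))

Derivation:
Left:  g(c ⊞ h(j, c, c) ⊞ inv(inv(j)), l ⊞ b ⊞ d(((b ⊞ l) ⊞ inv(l)) ⊞ (b ⊞ inv(b)), j) ⊞ inv(inv(h(l, c, l))), (g(b, j, b) ⊞ h(j, b, c)) ⊞ h(b, inv(inv(b)), j))
  Descend into:  l ⊞ b ⊞ d(((b ⊞ l) ⊞ inv(l)) ⊞ (b ⊞ inv(b)), j) ⊞ inv(inv(h(l, c, l)))
  Push inv inside:  distribute inv over ⊞ and collapse double inv
  Collect:  l ⊞ b ⊞ d(b, j) ⊞ h(l, c, l)
  Order the arguments:  b ⊞ d(b, j) ⊞ h(l, c, l) ⊞ l
  Rebuild:  g(c ⊞ h(j, c, c) ⊞ j, b ⊞ d(b, j) ⊞ h(l, c, l) ⊞ l, g(b, j, b) ⊞ h(b, b, j) ⊞ h(j, b, c))
Right:  g(c ⊞ (j ⊞ h(j, c, c)), (l ⊞ d(b, j)) ⊞ ((inv(l) ⊞ (h(inv(inv(b) ⊞ b ⊞ inv(l)), c, l) ⊞ l)) ⊞ b), g(b, j, b) ⊞ inv(inv(h(j, b, c)) ⊞ inv((inv(j) ⊞ h(b, b, j)) ⊞ j)))
  Focus inside:  (l ⊞ d(b, j)) ⊞ ((inv(l) ⊞ (h(inv(inv(b) ⊞ b ⊞ inv(l)), c, l) ⊞ l)) ⊞ b)
  Push inv inside:  distribute inv over ⊞ and collapse double inv
  Combine occurrences:  l ⊞ d(b, j) ⊞ h(l, c, l) ⊞ b
  Sort arguments:  b ⊞ d(b, j) ⊞ h(l, c, l) ⊞ l
  Put back:  g(c ⊞ h(j, c, c) ⊞ j, b ⊞ d(b, j) ⊞ h(l, c, l) ⊞ l, g(b, j, b) ⊞ h(b, b, j) ⊞ h(j, b, c))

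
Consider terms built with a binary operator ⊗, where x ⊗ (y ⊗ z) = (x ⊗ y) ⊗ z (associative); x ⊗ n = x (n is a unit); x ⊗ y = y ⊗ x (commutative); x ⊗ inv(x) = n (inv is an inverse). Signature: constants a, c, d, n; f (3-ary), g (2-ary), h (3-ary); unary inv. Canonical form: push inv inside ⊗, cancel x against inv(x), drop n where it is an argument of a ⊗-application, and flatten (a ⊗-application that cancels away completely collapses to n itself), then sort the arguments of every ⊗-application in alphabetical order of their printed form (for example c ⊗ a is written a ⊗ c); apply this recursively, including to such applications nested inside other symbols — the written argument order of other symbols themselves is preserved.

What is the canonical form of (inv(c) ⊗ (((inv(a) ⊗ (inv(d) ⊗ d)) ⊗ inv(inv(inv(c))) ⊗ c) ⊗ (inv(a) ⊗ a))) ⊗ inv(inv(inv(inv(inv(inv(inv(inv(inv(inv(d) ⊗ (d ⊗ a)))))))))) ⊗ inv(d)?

Push inv inside:  distribute inv over ⊗ and collapse double inv
Combine occurrences:  inv(c) ⊗ inv(a) ⊗ inv(a) ⊗ inv(d)
Order the arguments:  inv(a) ⊗ inv(a) ⊗ inv(c) ⊗ inv(d)

Answer: inv(a) ⊗ inv(a) ⊗ inv(c) ⊗ inv(d)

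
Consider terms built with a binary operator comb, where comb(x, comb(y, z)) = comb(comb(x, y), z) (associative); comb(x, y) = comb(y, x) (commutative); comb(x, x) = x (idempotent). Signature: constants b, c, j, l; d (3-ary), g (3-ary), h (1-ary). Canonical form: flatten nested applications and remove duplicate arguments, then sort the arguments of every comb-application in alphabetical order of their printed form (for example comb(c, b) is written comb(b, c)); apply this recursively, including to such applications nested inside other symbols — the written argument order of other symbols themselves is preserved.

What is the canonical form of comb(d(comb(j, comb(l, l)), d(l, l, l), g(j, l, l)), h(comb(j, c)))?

Answer: comb(d(comb(j, l), d(l, l, l), g(j, l, l)), h(comb(c, j)))

Derivation:
Inside:  d(comb(j, comb(l, l)), d(l, l, l), g(j, l, l))  →  d(comb(j, l), d(l, l, l), g(j, l, l))
Simplify inside:  h(comb(j, c))  →  h(comb(c, j))
Sort:  comb(d(comb(j, l), d(l, l, l), g(j, l, l)), h(comb(c, j)))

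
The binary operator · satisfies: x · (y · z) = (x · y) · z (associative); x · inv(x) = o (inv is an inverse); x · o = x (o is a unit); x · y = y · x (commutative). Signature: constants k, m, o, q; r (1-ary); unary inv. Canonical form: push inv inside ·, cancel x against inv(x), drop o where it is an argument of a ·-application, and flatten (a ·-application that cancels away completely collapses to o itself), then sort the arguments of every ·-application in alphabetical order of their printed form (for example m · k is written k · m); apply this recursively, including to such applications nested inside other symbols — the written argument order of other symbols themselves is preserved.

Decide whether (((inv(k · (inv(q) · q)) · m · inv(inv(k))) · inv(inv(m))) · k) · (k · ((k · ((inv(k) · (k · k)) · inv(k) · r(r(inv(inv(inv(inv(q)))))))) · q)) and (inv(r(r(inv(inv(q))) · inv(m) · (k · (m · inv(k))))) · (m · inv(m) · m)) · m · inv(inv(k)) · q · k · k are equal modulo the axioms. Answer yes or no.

Answer: no — k · k · k · m · m · q · r(r(q)) vs inv(r(r(q))) · k · k · k · m · m · q

Derivation:
Left:  (((inv(k · (inv(q) · q)) · m · inv(inv(k))) · inv(inv(m))) · k) · (k · ((k · ((inv(k) · (k · k)) · inv(k) · r(r(inv(inv(inv(inv(q)))))))) · q))
  Push inv inside:  distribute inv over · and collapse double inv
  Combine occurrences:  k · k · k · q · m · m · r(r(q))
  Order the arguments:  k · k · k · m · m · q · r(r(q))
Right:  (inv(r(r(inv(inv(q))) · inv(m) · (k · (m · inv(k))))) · (m · inv(m) · m)) · m · inv(inv(k)) · q · k · k
  Push inv inside:  distribute inv over · and collapse double inv
  Collect terms:  inv(r(r(q))) · m · m · k · k · k · q
  Sort arguments:  inv(r(r(q))) · k · k · k · m · m · q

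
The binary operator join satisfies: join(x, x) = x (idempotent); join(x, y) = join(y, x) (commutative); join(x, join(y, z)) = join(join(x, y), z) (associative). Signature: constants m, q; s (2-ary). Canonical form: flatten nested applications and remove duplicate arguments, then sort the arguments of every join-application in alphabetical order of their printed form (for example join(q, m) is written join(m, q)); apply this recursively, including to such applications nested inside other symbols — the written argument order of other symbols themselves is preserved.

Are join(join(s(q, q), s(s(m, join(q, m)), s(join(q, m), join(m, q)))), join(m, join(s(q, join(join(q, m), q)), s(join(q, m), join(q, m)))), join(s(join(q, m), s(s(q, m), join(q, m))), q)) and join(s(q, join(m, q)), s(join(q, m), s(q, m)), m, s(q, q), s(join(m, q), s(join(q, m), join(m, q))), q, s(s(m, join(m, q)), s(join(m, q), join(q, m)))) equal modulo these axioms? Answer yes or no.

Answer: no — join(m, q, s(join(m, q), join(m, q)), s(join(m, q), s(s(q, m), join(m, q))), s(q, join(m, q)), s(q, q), s(s(m, join(m, q)), s(join(m, q), join(m, q)))) vs join(m, q, s(join(m, q), s(join(m, q), join(m, q))), s(join(m, q), s(q, m)), s(q, join(m, q)), s(q, q), s(s(m, join(m, q)), s(join(m, q), join(m, q))))

Derivation:
Left:  join(join(s(q, q), s(s(m, join(q, m)), s(join(q, m), join(m, q)))), join(m, join(s(q, join(join(q, m), q)), s(join(q, m), join(q, m)))), join(s(join(q, m), s(s(q, m), join(q, m))), q))
  Flatten:  join(s(q, q), s(s(m, join(q, m)), s(join(q, m), join(m, q))), m, s(q, join(join(q, m), q)), s(join(q, m), join(q, m)), s(join(q, m), s(s(q, m), join(q, m))), q)
  Inside:  s(s(m, join(q, m)), s(join(q, m), join(m, q)))  →  s(s(m, join(m, q)), s(join(m, q), join(m, q)))
  Inside:  s(q, join(join(q, m), q))  →  s(q, join(m, q))
  Inside:  s(join(q, m), join(q, m))  →  s(join(m, q), join(m, q))
  Sort arguments:  join(m, q, s(join(m, q), join(m, q)), s(join(m, q), s(s(q, m), join(m, q))), s(q, join(m, q)), s(q, q), s(s(m, join(m, q)), s(join(m, q), join(m, q))))
Right:  join(s(q, join(m, q)), s(join(q, m), s(q, m)), m, s(q, q), s(join(m, q), s(join(q, m), join(m, q))), q, s(s(m, join(m, q)), s(join(m, q), join(q, m))))
  Inside:  s(join(q, m), s(q, m))  →  s(join(m, q), s(q, m))
  Inside:  s(join(m, q), s(join(q, m), join(m, q)))  →  s(join(m, q), s(join(m, q), join(m, q)))
  Canonicalize subterm:  s(s(m, join(m, q)), s(join(m, q), join(q, m)))  →  s(s(m, join(m, q)), s(join(m, q), join(m, q)))
  Order the arguments:  join(m, q, s(join(m, q), s(join(m, q), join(m, q))), s(join(m, q), s(q, m)), s(q, join(m, q)), s(q, q), s(s(m, join(m, q)), s(join(m, q), join(m, q))))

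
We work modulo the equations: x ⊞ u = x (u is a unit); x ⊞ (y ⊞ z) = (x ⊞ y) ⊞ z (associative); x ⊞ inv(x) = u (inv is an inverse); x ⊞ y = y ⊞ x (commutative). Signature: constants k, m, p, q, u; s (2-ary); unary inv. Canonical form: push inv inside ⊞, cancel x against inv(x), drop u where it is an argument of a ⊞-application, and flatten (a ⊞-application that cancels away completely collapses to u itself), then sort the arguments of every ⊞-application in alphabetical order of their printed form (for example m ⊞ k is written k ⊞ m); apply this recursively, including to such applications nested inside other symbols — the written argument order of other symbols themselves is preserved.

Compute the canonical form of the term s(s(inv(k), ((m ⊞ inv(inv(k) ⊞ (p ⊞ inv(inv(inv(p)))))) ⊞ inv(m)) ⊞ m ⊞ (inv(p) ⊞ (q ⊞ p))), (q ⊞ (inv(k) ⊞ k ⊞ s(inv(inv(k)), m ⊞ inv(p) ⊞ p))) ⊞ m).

Descend into:  ((m ⊞ inv(inv(k) ⊞ (p ⊞ inv(inv(inv(p)))))) ⊞ inv(m)) ⊞ m ⊞ (inv(p) ⊞ (q ⊞ p))
Push inv inside:  distribute inv over ⊞ and collapse double inv
Cancel:  p cancels
Collect terms:  m ⊞ k ⊞ q
Sort arguments:  k ⊞ m ⊞ q
Rebuild:  s(s(inv(k), k ⊞ m ⊞ q), m ⊞ q ⊞ s(k, m))

Answer: s(s(inv(k), k ⊞ m ⊞ q), m ⊞ q ⊞ s(k, m))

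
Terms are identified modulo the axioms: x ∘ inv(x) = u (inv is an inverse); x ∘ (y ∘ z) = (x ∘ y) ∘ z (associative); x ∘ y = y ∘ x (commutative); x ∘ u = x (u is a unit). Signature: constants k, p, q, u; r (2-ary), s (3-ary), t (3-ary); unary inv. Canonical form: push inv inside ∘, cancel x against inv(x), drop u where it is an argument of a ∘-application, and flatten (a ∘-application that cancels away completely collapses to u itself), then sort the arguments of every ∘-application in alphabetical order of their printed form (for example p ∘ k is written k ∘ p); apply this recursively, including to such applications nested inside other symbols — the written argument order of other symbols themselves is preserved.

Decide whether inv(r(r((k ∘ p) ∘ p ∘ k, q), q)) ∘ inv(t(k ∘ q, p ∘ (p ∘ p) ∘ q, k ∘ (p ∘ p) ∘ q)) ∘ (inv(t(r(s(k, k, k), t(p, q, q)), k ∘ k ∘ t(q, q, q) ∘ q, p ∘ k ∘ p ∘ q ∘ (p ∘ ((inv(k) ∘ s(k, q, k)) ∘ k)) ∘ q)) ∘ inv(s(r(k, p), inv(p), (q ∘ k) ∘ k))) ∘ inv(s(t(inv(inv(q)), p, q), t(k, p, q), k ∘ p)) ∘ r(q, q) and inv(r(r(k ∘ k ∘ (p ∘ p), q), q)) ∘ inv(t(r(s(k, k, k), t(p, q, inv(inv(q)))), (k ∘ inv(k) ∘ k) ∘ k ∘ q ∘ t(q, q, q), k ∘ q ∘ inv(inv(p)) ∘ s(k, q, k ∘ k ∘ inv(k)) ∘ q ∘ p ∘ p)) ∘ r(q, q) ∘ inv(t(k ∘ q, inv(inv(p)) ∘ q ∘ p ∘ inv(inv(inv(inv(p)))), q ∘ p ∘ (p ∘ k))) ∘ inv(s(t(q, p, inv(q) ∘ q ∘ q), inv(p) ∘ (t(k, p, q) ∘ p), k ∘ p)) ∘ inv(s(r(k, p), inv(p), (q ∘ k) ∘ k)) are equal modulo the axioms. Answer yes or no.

Left:  inv(r(r((k ∘ p) ∘ p ∘ k, q), q)) ∘ inv(t(k ∘ q, p ∘ (p ∘ p) ∘ q, k ∘ (p ∘ p) ∘ q)) ∘ (inv(t(r(s(k, k, k), t(p, q, q)), k ∘ k ∘ t(q, q, q) ∘ q, p ∘ k ∘ p ∘ q ∘ (p ∘ ((inv(k) ∘ s(k, q, k)) ∘ k)) ∘ q)) ∘ inv(s(r(k, p), inv(p), (q ∘ k) ∘ k))) ∘ inv(s(t(inv(inv(q)), p, q), t(k, p, q), k ∘ p)) ∘ r(q, q)
  Push inv inside:  distribute inv over ∘ and collapse double inv
  Collect terms:  inv(r(r(k ∘ k ∘ p ∘ p, q), q)) ∘ inv(t(k ∘ q, p ∘ p ∘ p ∘ q, k ∘ p ∘ p ∘ q)) ∘ inv(t(r(s(k, k, k), t(p, q, q)), k ∘ k ∘ q ∘ t(q, q, q), k ∘ p ∘ p ∘ p ∘ q ∘ q ∘ s(k, q, k))) ∘ inv(s(r(k, p), inv(p), k ∘ k ∘ q)) ∘ inv(s(t(q, p, q), t(k, p, q), k ∘ p)) ∘ r(q, q)
  Order the arguments:  inv(r(r(k ∘ k ∘ p ∘ p, q), q)) ∘ inv(s(r(k, p), inv(p), k ∘ k ∘ q)) ∘ inv(s(t(q, p, q), t(k, p, q), k ∘ p)) ∘ inv(t(k ∘ q, p ∘ p ∘ p ∘ q, k ∘ p ∘ p ∘ q)) ∘ inv(t(r(s(k, k, k), t(p, q, q)), k ∘ k ∘ q ∘ t(q, q, q), k ∘ p ∘ p ∘ p ∘ q ∘ q ∘ s(k, q, k))) ∘ r(q, q)
Right:  inv(r(r(k ∘ k ∘ (p ∘ p), q), q)) ∘ inv(t(r(s(k, k, k), t(p, q, inv(inv(q)))), (k ∘ inv(k) ∘ k) ∘ k ∘ q ∘ t(q, q, q), k ∘ q ∘ inv(inv(p)) ∘ s(k, q, k ∘ k ∘ inv(k)) ∘ q ∘ p ∘ p)) ∘ r(q, q) ∘ inv(t(k ∘ q, inv(inv(p)) ∘ q ∘ p ∘ inv(inv(inv(inv(p)))), q ∘ p ∘ (p ∘ k))) ∘ inv(s(t(q, p, inv(q) ∘ q ∘ q), inv(p) ∘ (t(k, p, q) ∘ p), k ∘ p)) ∘ inv(s(r(k, p), inv(p), (q ∘ k) ∘ k))
  Push inv inside:  distribute inv over ∘ and collapse double inv
  Collect terms:  inv(r(r(k ∘ k ∘ p ∘ p, q), q)) ∘ inv(t(r(s(k, k, k), t(p, q, q)), k ∘ k ∘ q ∘ t(q, q, q), k ∘ p ∘ p ∘ p ∘ q ∘ q ∘ s(k, q, k))) ∘ r(q, q) ∘ inv(t(k ∘ q, p ∘ p ∘ p ∘ q, k ∘ p ∘ p ∘ q)) ∘ inv(s(t(q, p, q), t(k, p, q), k ∘ p)) ∘ inv(s(r(k, p), inv(p), k ∘ k ∘ q))
  Order the arguments:  inv(r(r(k ∘ k ∘ p ∘ p, q), q)) ∘ inv(s(r(k, p), inv(p), k ∘ k ∘ q)) ∘ inv(s(t(q, p, q), t(k, p, q), k ∘ p)) ∘ inv(t(k ∘ q, p ∘ p ∘ p ∘ q, k ∘ p ∘ p ∘ q)) ∘ inv(t(r(s(k, k, k), t(p, q, q)), k ∘ k ∘ q ∘ t(q, q, q), k ∘ p ∘ p ∘ p ∘ q ∘ q ∘ s(k, q, k))) ∘ r(q, q)

Answer: yes — both canonical forms are inv(r(r(k ∘ k ∘ p ∘ p, q), q)) ∘ inv(s(r(k, p), inv(p), k ∘ k ∘ q)) ∘ inv(s(t(q, p, q), t(k, p, q), k ∘ p)) ∘ inv(t(k ∘ q, p ∘ p ∘ p ∘ q, k ∘ p ∘ p ∘ q)) ∘ inv(t(r(s(k, k, k), t(p, q, q)), k ∘ k ∘ q ∘ t(q, q, q), k ∘ p ∘ p ∘ p ∘ q ∘ q ∘ s(k, q, k))) ∘ r(q, q)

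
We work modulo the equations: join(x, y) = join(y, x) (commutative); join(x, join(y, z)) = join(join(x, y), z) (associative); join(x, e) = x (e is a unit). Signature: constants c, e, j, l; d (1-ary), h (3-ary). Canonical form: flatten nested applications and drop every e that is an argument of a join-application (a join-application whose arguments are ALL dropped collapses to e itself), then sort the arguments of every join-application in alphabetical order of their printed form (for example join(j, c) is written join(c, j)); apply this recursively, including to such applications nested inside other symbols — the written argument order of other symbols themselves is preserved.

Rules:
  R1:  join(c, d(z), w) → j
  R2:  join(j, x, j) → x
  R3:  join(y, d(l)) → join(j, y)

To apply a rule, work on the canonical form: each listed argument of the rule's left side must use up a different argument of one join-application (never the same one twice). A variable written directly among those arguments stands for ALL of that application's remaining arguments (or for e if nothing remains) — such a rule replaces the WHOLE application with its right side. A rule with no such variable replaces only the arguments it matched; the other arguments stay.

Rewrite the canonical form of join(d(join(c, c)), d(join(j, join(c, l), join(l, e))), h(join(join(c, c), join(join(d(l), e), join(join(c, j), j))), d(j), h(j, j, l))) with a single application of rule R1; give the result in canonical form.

Answer: join(d(join(c, c)), d(join(c, j, l, l)), h(j, d(j), h(j, j, l)))

Derivation:
Canonical form:  join(d(join(c, c)), d(join(c, j, l, l)), h(join(c, c, c, d(l), j, j), d(j), h(j, j, l)))
R1 matches:  uses c, d(l);  w := join(c, c, j, j), z := l
Every leftover argument binds to the variable; the entire application is replaced.
Giving:  join(d(join(c, c)), d(join(c, j, l, l)), h(j, d(j), h(j, j, l)))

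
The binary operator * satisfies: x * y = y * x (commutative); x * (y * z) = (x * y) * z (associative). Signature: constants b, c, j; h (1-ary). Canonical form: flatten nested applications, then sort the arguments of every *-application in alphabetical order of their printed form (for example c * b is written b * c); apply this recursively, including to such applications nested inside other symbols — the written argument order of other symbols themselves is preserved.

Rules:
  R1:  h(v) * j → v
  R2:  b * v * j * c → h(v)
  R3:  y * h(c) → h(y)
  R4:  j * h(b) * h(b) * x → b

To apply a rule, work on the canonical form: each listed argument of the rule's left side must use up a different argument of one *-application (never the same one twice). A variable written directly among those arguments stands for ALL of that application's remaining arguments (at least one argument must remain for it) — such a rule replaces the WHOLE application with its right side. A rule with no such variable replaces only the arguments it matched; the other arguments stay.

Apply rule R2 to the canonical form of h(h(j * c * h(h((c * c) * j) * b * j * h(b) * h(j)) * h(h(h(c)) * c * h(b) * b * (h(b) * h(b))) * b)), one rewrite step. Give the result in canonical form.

Canonical form:  h(h(b * c * h(b * c * h(b) * h(b) * h(b) * h(h(c))) * h(b * h(b) * h(c * c * j) * h(j) * j) * j))
R2 matches:  uses b, c, j;  v := h(b * c * h(b) * h(b) * h(b) * h(h(c))) * h(b * h(b) * h(c * c * j) * h(j) * j)
The extension variable absorbs all remaining arguments, so the whole application is rewritten.
Result:  h(h(h(h(b * c * h(b) * h(b) * h(b) * h(h(c))) * h(b * h(b) * h(c * c * j) * h(j) * j))))

Answer: h(h(h(h(b * c * h(b) * h(b) * h(b) * h(h(c))) * h(b * h(b) * h(c * c * j) * h(j) * j))))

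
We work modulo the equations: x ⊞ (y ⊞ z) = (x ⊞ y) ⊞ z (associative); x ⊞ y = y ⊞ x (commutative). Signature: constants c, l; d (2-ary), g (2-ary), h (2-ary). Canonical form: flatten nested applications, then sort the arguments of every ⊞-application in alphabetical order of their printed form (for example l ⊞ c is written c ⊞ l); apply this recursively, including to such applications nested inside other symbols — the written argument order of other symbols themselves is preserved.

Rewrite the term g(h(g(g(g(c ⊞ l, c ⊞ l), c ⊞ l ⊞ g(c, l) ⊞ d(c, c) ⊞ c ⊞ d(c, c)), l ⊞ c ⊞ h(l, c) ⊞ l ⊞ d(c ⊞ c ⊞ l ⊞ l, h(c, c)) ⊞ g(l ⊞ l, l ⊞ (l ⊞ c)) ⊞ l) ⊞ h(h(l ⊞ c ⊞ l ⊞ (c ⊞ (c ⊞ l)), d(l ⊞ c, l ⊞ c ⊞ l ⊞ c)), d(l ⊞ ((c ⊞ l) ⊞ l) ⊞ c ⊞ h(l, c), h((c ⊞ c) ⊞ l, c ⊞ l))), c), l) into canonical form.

Answer: g(h(g(g(g(c ⊞ l, c ⊞ l), c ⊞ c ⊞ d(c, c) ⊞ d(c, c) ⊞ g(c, l) ⊞ l), c ⊞ d(c ⊞ c ⊞ l ⊞ l, h(c, c)) ⊞ g(l ⊞ l, c ⊞ l ⊞ l) ⊞ h(l, c) ⊞ l ⊞ l ⊞ l) ⊞ h(h(c ⊞ c ⊞ c ⊞ l ⊞ l ⊞ l, d(c ⊞ l, c ⊞ c ⊞ l ⊞ l)), d(c ⊞ c ⊞ h(l, c) ⊞ l ⊞ l ⊞ l, h(c ⊞ c ⊞ l, c ⊞ l))), c), l)

Derivation:
Focus inside:  g(g(g(c ⊞ l, c ⊞ l), c ⊞ l ⊞ g(c, l) ⊞ d(c, c) ⊞ c ⊞ d(c, c)), l ⊞ c ⊞ h(l, c) ⊞ l ⊞ d(c ⊞ c ⊞ l ⊞ l, h(c, c)) ⊞ g(l ⊞ l, l ⊞ (l ⊞ c)) ⊞ l) ⊞ h(h(l ⊞ c ⊞ l ⊞ (c ⊞ (c ⊞ l)), d(l ⊞ c, l ⊞ c ⊞ l ⊞ c)), d(l ⊞ ((c ⊞ l) ⊞ l) ⊞ c ⊞ h(l, c), h((c ⊞ c) ⊞ l, c ⊞ l)))
Inside:  g(g(g(c ⊞ l, c ⊞ l), c ⊞ l ⊞ g(c, l) ⊞ d(c, c) ⊞ c ⊞ d(c, c)), l ⊞ c ⊞ h(l, c) ⊞ l ⊞ d(c ⊞ c ⊞ l ⊞ l, h(c, c)) ⊞ g(l ⊞ l, l ⊞ (l ⊞ c)) ⊞ l)  →  g(g(g(c ⊞ l, c ⊞ l), c ⊞ c ⊞ d(c, c) ⊞ d(c, c) ⊞ g(c, l) ⊞ l), c ⊞ d(c ⊞ c ⊞ l ⊞ l, h(c, c)) ⊞ g(l ⊞ l, c ⊞ l ⊞ l) ⊞ h(l, c) ⊞ l ⊞ l ⊞ l)
Inside:  h(h(l ⊞ c ⊞ l ⊞ (c ⊞ (c ⊞ l)), d(l ⊞ c, l ⊞ c ⊞ l ⊞ c)), d(l ⊞ ((c ⊞ l) ⊞ l) ⊞ c ⊞ h(l, c), h((c ⊞ c) ⊞ l, c ⊞ l)))  →  h(h(c ⊞ c ⊞ c ⊞ l ⊞ l ⊞ l, d(c ⊞ l, c ⊞ c ⊞ l ⊞ l)), d(c ⊞ c ⊞ h(l, c) ⊞ l ⊞ l ⊞ l, h(c ⊞ c ⊞ l, c ⊞ l)))
Order the arguments:  g(g(g(c ⊞ l, c ⊞ l), c ⊞ c ⊞ d(c, c) ⊞ d(c, c) ⊞ g(c, l) ⊞ l), c ⊞ d(c ⊞ c ⊞ l ⊞ l, h(c, c)) ⊞ g(l ⊞ l, c ⊞ l ⊞ l) ⊞ h(l, c) ⊞ l ⊞ l ⊞ l) ⊞ h(h(c ⊞ c ⊞ c ⊞ l ⊞ l ⊞ l, d(c ⊞ l, c ⊞ c ⊞ l ⊞ l)), d(c ⊞ c ⊞ h(l, c) ⊞ l ⊞ l ⊞ l, h(c ⊞ c ⊞ l, c ⊞ l)))
Put back:  g(h(g(g(g(c ⊞ l, c ⊞ l), c ⊞ c ⊞ d(c, c) ⊞ d(c, c) ⊞ g(c, l) ⊞ l), c ⊞ d(c ⊞ c ⊞ l ⊞ l, h(c, c)) ⊞ g(l ⊞ l, c ⊞ l ⊞ l) ⊞ h(l, c) ⊞ l ⊞ l ⊞ l) ⊞ h(h(c ⊞ c ⊞ c ⊞ l ⊞ l ⊞ l, d(c ⊞ l, c ⊞ c ⊞ l ⊞ l)), d(c ⊞ c ⊞ h(l, c) ⊞ l ⊞ l ⊞ l, h(c ⊞ c ⊞ l, c ⊞ l))), c), l)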